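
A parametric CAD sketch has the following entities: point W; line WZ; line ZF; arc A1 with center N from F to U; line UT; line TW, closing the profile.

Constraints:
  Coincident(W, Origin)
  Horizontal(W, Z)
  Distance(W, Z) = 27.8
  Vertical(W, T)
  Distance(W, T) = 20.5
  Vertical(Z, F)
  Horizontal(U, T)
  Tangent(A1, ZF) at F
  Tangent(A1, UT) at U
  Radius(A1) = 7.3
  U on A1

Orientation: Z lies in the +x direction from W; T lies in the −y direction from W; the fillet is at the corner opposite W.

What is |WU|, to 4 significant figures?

28.99

The virtual corner opposite W is at (27.80, -20.50). Since A1 is tangent to ZF there, NF ⟂ ZF and tangency of A1 to UT means the radius NU is perpendicular to UT, with radius 7.3, so the center N sits 7.3 in from both sides at N = (20.50, -13.20). That places the tangent points at F = (27.80, -13.20) on ZF and U = (20.50, -20.50) on UT. Then |WU| = |U − W| = 28.99.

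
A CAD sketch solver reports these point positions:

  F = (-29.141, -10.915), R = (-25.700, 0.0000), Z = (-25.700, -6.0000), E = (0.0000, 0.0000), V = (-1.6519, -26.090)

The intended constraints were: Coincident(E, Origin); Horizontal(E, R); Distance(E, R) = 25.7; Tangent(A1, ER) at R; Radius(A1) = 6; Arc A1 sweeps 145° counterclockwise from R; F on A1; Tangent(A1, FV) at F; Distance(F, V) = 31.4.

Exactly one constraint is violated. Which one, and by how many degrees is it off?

Tangent(A1, FV) at F — off by 6.10°.

E = (0.00, 0.00) ✓; E.y = 0.00, R.y = 0.00 ✓; |ER| = 25.70 ✓; ∠(ZR, RE) = 90.00° ✓; |ZR| = 6.000 ✓; bearing(Z→F) − bearing(Z→R) = 145.0° ✓; |ZF| = 6.000 ✓; ∠(ZF, FV) = 83.90° ✗; |FV| = 31.40 ✓.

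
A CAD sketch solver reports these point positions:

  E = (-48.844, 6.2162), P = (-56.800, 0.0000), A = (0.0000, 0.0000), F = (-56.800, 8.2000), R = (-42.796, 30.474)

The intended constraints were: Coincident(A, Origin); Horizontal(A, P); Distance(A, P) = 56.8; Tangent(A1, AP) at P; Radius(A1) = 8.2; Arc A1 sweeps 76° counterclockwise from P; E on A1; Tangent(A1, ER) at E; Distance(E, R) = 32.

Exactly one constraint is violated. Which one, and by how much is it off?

Distance(E, R) = 32 — off by 7.00.

A = (0.00, 0.00) ✓; A.y = 0.00, P.y = 0.00 ✓; |AP| = 56.80 ✓; ∠(FP, PA) = 90.00° ✓; |FP| = 8.200 ✓; bearing(F→E) − bearing(F→P) = 76.00° ✓; |FE| = 8.200 ✓; ∠(FE, ER) = 90.00° ✓; |ER| = 25.00 ✗.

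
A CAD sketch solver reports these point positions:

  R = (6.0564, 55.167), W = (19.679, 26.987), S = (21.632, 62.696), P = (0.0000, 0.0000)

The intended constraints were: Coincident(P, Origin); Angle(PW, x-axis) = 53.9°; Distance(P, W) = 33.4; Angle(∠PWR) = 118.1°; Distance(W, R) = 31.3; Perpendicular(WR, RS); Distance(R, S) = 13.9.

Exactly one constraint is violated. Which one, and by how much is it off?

Distance(R, S) = 13.9 — off by 3.40.

P = (0.00, 0.00) ✓; PW at 53.90° ✓; |PW| = 33.40 ✓; ∠PWR = 118.1° ✓; |WR| = 31.30 ✓; ∠(WR, RS) = 90.00° ✓; |RS| = 17.30 ✗.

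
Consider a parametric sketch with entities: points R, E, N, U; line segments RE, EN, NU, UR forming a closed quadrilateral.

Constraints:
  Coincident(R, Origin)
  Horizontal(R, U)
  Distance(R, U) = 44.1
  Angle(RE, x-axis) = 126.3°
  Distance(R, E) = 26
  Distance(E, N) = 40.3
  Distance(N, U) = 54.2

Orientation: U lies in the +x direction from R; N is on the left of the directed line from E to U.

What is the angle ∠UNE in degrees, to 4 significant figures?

82.33°

Checks: |EN| = 40.30 ✓; |NU| = 54.20 ✓.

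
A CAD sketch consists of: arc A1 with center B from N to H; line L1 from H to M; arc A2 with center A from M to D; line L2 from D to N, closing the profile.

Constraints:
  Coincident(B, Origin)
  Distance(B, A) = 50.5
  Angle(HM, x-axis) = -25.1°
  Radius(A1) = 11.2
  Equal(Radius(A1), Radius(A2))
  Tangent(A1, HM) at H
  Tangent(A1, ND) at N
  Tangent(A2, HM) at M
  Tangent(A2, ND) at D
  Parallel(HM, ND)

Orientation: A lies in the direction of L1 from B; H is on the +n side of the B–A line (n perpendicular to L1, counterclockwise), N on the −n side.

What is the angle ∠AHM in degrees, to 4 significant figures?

12.50°

Tangency of A1 to both parallel lines with radius 11.2 puts H and N at B ± 11.2·n: H = (4.751, 10.14), N = (-4.751, -10.14). Equal radii place M and D the same way about A: M = A + 11.2·n = (50.48, -11.28), D = A − 11.2·n = (40.98, -31.56). Then cos ∠AHM = HA·HM / (|HA||HM|), giving 12.50°.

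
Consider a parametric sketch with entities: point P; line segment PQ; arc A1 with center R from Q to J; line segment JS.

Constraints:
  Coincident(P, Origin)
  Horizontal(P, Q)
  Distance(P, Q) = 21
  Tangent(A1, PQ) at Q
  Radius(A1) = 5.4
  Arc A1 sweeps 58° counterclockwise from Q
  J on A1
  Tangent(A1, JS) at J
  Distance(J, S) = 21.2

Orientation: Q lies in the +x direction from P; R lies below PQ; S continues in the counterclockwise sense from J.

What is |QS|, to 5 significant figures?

25.904

P is at the origin; PQ is horizontal with |PQ| = 21.0 and Q on the +x side, so Q = (21.000, 0.0000). The tangent condition forces RQ to be normal to PQ, so R = Q + (0, -5.4) = (21.000, -5.4000). On A1, Q sits at bearing 90° from R; a 58° counterclockwise sweep puts J at bearing 148°, so J = R + 5.4·(cos 148°, sin 148°) = (16.421, -2.5384). A1 meets JS tangentially, so RJ is at right angles to JS, so JS runs along (−sin 148°, cos 148°); with |JS| = 21.2, S = (5.1863, -20.517). Then |QS| = |S − Q| = 25.904.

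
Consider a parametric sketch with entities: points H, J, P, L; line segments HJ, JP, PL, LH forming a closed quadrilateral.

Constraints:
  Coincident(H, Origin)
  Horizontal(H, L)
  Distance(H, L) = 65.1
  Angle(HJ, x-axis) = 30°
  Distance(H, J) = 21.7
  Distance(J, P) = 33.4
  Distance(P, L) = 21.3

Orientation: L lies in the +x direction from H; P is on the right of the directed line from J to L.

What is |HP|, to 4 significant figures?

46.60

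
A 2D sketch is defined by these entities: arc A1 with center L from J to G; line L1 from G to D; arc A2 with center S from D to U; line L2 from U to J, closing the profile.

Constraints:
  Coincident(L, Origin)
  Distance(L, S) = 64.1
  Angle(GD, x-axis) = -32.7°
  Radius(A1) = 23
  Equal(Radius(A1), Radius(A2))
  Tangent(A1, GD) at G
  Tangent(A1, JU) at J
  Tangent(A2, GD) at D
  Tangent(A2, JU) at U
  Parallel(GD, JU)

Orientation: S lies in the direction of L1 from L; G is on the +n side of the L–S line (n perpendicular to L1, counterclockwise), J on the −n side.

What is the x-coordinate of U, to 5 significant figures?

41.515

The slot axis is L1's direction at -32.7°, so u = (cos -32.7°, sin -32.7°) = (0.84151, -0.54024) and n = (−sin -32.7°, cos -32.7°) = (0.54024, 0.84151). L is at the origin and S lies 64.1 along u from L, so S = 64.1·u = (53.941, -34.629). Tangency of A1 to both parallel lines with radius 23.0 puts G and J at L ± 23.0·n: G = (12.426, 19.355), J = (-12.426, -19.355). Equal radii place D and U the same way about S: D = S + 23.0·n = (66.366, -15.275), U = S − 23.0·n = (41.515, -53.984). So U.x = 41.515.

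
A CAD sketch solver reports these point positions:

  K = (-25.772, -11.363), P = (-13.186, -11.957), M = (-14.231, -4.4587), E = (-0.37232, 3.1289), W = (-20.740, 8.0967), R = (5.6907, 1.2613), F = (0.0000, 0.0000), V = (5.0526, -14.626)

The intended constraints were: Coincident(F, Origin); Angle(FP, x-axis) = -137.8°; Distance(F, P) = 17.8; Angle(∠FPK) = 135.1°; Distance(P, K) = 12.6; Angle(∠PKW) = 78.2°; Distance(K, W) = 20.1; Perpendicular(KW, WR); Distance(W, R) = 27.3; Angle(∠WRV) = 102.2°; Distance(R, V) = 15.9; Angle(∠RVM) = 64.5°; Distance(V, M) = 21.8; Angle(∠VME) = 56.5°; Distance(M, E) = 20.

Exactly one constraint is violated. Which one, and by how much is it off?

Distance(M, E) = 20 — off by 4.20.

F = (0.00, 0.00) ✓; FP at -137.8° ✓; |FP| = 17.80 ✓; ∠FPK = 135.1° ✓; |PK| = 12.60 ✓; ∠PKW = 78.20° ✓; |KW| = 20.10 ✓; ∠(KW, WR) = 90.00° ✓; |WR| = 27.30 ✓; ∠WRV = 102.2° ✓; |RV| = 15.90 ✓; ∠RVM = 64.50° ✓; |VM| = 21.80 ✓; ∠VME = 56.50° ✓; |ME| = 15.80 ✗.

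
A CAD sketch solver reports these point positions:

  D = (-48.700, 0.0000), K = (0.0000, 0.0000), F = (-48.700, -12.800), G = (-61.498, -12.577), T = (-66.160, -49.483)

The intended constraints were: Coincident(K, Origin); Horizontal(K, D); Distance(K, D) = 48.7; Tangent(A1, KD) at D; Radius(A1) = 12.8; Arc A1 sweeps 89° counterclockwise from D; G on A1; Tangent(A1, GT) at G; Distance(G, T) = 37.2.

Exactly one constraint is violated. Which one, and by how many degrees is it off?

Tangent(A1, GT) at G — off by 6.20°.

K = (0.00, 0.00) ✓; K.y = 0.00, D.y = 0.00 ✓; |KD| = 48.70 ✓; ∠(FD, DK) = 90.00° ✓; |FD| = 12.80 ✓; bearing(F→G) − bearing(F→D) = 89.00° ✓; |FG| = 12.80 ✓; ∠(FG, GT) = 96.20° ✗; |GT| = 37.20 ✓.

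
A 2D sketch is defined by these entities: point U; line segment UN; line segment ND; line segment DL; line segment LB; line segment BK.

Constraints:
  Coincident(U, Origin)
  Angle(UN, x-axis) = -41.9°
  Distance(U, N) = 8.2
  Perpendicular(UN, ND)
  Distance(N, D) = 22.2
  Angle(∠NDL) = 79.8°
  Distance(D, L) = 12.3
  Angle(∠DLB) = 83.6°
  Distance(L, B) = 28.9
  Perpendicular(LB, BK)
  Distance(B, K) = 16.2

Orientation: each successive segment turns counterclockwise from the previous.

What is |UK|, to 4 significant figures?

20.11

U is at the origin; UN runs at -41.9° with length 8.2, so N = (6.103, -5.476). UN is perpendicular to ND, so ND runs at 48.10°; with |ND| = 22.2, D = (20.93, 11.05). ∠NDL = 79.8° gives DL at 148.3° from the x-axis; with |DL| = 12.3, L = (10.46, 17.51). ∠DLB = 83.6° gives LB at -115.3° from the x-axis; with |LB| = 28.9, B = (-1.886, -8.617). LB ⟂ BK, so BK runs at -25.30°; with |BK| = 16.2, K = (12.76, -15.54). Then |UK| = |K − U| = 20.11.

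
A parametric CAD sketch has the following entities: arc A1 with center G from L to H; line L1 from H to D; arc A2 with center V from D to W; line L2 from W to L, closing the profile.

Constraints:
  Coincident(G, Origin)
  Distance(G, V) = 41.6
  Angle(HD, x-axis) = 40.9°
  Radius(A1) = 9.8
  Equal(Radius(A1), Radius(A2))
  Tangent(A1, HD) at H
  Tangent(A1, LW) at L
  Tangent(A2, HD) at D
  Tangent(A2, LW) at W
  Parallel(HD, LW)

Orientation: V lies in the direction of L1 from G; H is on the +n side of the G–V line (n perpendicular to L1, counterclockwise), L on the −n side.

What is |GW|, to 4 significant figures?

42.74

Tangency of A1 to both parallel lines with radius 9.8 puts H and L at G ± 9.8·n: H = (-6.416, 7.407), L = (6.416, -7.407). Equal radii place D and W the same way about V: D = V + 9.8·n = (25.03, 34.64), W = V − 9.8·n = (37.86, 19.83). Then |GW| = |W − G| = 42.74.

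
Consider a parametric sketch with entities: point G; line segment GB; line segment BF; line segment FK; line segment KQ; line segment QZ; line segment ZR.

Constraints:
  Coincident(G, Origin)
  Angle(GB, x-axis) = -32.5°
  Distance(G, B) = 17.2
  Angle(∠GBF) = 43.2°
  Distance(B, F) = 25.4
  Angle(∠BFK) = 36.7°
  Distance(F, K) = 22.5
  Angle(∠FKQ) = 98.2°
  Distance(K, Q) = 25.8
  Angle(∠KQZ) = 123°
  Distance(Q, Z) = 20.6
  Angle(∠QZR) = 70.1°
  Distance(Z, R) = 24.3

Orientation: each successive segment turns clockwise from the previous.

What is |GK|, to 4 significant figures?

5.442

G is at the origin; GB runs at -32.5° with length 17.2, so B = (14.51, -9.242). ∠GBF = 43.2° gives BF at -169.3° from the x-axis; with |BF| = 25.4, F = (-10.45, -13.96). ∠BFK = 36.7° gives FK at 47.40° from the x-axis; with |FK| = 22.5, K = (4.778, 2.605). Then |GK| = |K − G| = 5.442.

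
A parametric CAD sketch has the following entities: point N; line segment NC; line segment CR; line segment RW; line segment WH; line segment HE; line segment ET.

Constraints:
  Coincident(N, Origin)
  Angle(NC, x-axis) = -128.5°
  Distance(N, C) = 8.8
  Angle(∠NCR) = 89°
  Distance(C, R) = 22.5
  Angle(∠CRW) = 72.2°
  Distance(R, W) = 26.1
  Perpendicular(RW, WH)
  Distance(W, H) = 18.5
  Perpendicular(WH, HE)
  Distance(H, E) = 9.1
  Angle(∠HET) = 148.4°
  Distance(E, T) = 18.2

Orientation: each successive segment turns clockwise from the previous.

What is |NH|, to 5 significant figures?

10.892

∠CRW = 72.2° gives RW at 32.700° from the x-axis; with |RW| = 26.1, W = (-0.87625, 21.525). RW is perpendicular to WH, so WH runs at -57.300°; with |WH| = 18.5, H = (9.1182, 5.9571). Then |NH| = |H − N| = 10.892.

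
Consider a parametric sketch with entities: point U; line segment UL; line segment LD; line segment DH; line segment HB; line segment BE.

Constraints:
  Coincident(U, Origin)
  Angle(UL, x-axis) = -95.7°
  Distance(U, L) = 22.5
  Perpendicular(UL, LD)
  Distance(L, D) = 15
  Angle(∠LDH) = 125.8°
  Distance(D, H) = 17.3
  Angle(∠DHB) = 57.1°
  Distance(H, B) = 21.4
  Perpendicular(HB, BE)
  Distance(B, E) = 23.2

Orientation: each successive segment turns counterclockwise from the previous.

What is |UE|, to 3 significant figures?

30.7

∠DHB = 57.1° gives HB at 171° from the x-axis; with |HB| = 21.4, B = (3.00, -7.72). HB is perpendicular to BE, so BE runs at -98.6°; with |BE| = 23.2, E = (-0.474, -30.7). Then |UE| = |E − U| = 30.7.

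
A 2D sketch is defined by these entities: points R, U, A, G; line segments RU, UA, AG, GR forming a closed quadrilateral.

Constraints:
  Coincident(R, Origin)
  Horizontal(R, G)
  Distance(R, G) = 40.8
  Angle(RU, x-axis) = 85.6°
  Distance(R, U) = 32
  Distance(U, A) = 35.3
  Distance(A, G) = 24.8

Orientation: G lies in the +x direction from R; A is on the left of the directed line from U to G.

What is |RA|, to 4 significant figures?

44.35

R is at the origin; R and G share the same y with |RG| = 40.8 and G in +x, so G = (40.8, 0). RU runs at 85.6° with |RU| = 32.0, so U = (2.455, 31.91). A is determined by |UA| = 35.3 and |AG| = 24.8 together: it lies at the intersection of circle(U, 35.3) and circle(G, 24.8). With |UG| = 49.88, the foot of the radical line on UG is 31.27 from U and the perpendicular offset is √(35.3² − 31.27²) = 16.39. Taking the left-of-UG solution: A = (36.97, 24.50).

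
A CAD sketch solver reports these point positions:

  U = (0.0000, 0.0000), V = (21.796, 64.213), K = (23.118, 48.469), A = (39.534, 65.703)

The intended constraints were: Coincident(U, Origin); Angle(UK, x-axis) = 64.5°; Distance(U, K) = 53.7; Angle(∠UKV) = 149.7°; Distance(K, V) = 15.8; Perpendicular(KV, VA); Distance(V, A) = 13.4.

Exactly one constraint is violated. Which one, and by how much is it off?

Distance(V, A) = 13.4 — off by 4.40.

U = (0.00, 0.00) ✓; UK at 64.50° ✓; |UK| = 53.70 ✓; ∠UKV = 149.7° ✓; |KV| = 15.80 ✓; ∠(KV, VA) = 90.00° ✓; |VA| = 17.80 ✗.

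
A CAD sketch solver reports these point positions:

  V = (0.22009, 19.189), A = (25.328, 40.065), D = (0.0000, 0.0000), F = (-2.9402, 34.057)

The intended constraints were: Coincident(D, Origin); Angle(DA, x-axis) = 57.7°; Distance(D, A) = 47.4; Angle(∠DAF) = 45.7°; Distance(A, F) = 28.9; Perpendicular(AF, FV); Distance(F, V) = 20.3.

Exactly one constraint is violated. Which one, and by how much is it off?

Distance(F, V) = 20.3 — off by 5.10.

D = (0.00, 0.00) ✓; DA at 57.70° ✓; |DA| = 47.40 ✓; ∠DAF = 45.70° ✓; |AF| = 28.90 ✓; ∠(AF, FV) = 90.00° ✓; |FV| = 15.20 ✗.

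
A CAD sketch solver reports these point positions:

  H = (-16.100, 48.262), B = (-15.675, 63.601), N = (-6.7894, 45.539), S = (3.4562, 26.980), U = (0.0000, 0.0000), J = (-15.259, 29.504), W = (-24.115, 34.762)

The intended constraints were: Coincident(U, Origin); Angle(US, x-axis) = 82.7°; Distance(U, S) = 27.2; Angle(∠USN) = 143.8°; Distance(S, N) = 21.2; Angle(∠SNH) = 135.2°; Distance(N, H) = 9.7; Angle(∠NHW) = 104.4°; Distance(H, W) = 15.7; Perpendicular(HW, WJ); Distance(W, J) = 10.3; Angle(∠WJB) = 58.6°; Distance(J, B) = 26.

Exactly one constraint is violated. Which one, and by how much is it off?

Distance(J, B) = 26 — off by 8.10.

U = (0.00, 0.00) ✓; US at 82.70° ✓; |US| = 27.20 ✓; ∠USN = 143.8° ✓; |SN| = 21.20 ✓; ∠SNH = 135.2° ✓; |NH| = 9.701 ✓; ∠NHW = 104.4° ✓; |HW| = 15.70 ✓; ∠(HW, WJ) = 90.00° ✓; |WJ| = 10.30 ✓; ∠WJB = 58.60° ✓; |JB| = 34.10 ✗.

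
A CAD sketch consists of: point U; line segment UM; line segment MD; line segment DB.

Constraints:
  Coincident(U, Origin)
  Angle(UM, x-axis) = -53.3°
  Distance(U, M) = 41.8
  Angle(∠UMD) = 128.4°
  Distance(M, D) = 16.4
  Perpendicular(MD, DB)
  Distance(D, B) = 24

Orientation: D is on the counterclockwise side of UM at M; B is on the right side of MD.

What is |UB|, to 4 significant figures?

70.83

U is at the origin; UM runs at -53.3° with length 41.8, so M = 41.8·(cos -53.3°, sin -53.3°) = (24.98, -33.51). ∠UMD = 128.4°, so MD runs at -53.3° + (180° − 128.4°) = -1.700° from the x-axis; with |MD| = 16.4, D = M + 16.4·(cos -1.700°, sin -1.700°) = (41.37, -34.00). MD is perpendicular to DB; with |DB| = 24.0 on the right of MD, B = D + 24.0·(-0.02967, -0.9996) = (40.66, -57.99). Then |UB| = |B − U| = 70.83.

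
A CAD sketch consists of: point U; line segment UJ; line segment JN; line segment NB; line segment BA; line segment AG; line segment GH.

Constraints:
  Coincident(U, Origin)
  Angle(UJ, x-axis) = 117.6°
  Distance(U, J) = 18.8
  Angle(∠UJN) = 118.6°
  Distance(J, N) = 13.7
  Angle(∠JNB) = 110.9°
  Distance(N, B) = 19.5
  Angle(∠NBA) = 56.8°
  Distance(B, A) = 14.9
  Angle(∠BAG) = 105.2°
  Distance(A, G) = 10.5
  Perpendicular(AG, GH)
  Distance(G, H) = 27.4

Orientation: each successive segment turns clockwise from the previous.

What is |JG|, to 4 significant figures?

7.194

U is at the origin; UJ runs at 117.6° with length 18.8, so J = (-8.710, 16.66). ∠UJN = 118.6° gives JN at 56.20° from the x-axis; with |JN| = 13.7, N = (-1.089, 28.05). ∠JNB = 110.9° gives NB at -12.90° from the x-axis; with |NB| = 19.5, B = (17.92, 23.69). ∠NBA = 56.8° gives BA at -136.1° from the x-axis; with |BA| = 14.9, A = (7.183, 13.36). ∠BAG = 105.2° gives AG at 149.1° from the x-axis; with |AG| = 10.5, G = (-1.827, 18.75). Then |JG| = |G − J| = 7.194.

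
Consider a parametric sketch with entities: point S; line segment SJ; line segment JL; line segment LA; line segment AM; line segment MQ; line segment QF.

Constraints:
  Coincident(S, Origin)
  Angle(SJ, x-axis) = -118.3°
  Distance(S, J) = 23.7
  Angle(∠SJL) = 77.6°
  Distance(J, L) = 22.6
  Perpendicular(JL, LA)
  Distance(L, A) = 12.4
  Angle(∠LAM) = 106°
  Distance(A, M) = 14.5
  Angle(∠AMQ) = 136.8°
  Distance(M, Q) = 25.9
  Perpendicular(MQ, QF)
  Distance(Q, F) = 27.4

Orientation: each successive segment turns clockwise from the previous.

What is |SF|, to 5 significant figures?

43.516

S is at the origin; SJ runs at -118.3° with length 23.7, so J = (-11.236, -20.867). ∠SJL = 77.6° gives JL at 139.30° from the x-axis; with |JL| = 22.6, L = (-28.370, -6.1299). JL ⟂ LA, so LA runs at 49.300°; with |LA| = 12.4, A = (-20.284, 3.2710). ∠LAM = 106.0° gives AM at -24.700° from the x-axis; with |AM| = 14.5, M = (-7.1103, -2.7881). ∠AMQ = 136.8° gives MQ at -67.900° from the x-axis; with |MQ| = 25.9, Q = (2.6339, -26.785). MQ ⟂ QF, so QF runs at -157.90°; with |QF| = 27.4, F = (-22.753, -37.094). Then |SF| = |F − S| = 43.516.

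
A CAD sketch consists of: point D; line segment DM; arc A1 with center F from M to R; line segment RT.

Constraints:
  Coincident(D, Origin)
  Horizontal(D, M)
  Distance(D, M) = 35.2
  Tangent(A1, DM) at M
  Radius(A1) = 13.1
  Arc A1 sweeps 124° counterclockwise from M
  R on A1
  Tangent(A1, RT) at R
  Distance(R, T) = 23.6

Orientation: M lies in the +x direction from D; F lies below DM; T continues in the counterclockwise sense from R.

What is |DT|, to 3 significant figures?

54.8

D is at the origin; D and M share the same y with |DM| = 35.2 and M on the +x side, so M = (35.2, 0.00). A1 meets DM tangentially, so FM is at right angles to DM, so F = M + (0, -13.1) = (35.2, -13.1). On A1, M sits at bearing 90° from F; a 124° counterclockwise sweep puts R at bearing 214°, so R = F + 13.1·(cos 214°, sin 214°) = (24.3, -20.4). A1 meets RT tangentially, so FR is at right angles to RT, so RT runs along (−sin 214°, cos 214°); with |RT| = 23.6, T = (37.5, -40.0). Then |DT| = |T − D| = 54.8.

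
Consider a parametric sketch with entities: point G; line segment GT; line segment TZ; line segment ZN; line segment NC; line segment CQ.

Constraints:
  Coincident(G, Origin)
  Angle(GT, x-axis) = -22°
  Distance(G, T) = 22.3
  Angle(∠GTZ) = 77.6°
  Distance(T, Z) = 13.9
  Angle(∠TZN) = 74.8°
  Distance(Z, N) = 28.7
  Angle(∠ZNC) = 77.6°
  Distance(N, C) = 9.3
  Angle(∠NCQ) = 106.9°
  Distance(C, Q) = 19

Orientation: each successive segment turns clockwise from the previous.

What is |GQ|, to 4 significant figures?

17.35

∠ZNC = 77.6° gives NC at 28.00° from the x-axis; with |NC| = 9.3, C = (2.434, 6.399). ∠NCQ = 106.9° gives CQ at -45.10° from the x-axis; with |CQ| = 19.0, Q = (15.85, -7.059). Then |GQ| = |Q − G| = 17.35.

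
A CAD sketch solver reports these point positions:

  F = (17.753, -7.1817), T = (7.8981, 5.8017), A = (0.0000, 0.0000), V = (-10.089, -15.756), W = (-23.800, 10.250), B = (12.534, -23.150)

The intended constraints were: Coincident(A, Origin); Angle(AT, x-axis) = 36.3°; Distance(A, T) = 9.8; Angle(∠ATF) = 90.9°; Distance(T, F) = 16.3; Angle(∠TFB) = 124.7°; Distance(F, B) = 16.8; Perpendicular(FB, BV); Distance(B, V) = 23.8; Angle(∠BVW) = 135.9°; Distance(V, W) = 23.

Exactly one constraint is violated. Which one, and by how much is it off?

Distance(V, W) = 23 — off by 6.40.

A = (0.00, 0.00) ✓; AT at 36.30° ✓; |AT| = 9.800 ✓; ∠ATF = 90.90° ✓; |TF| = 16.30 ✓; ∠TFB = 124.7° ✓; |FB| = 16.80 ✓; ∠(FB, BV) = 90.00° ✓; |BV| = 23.80 ✓; ∠BVW = 135.9° ✓; |VW| = 29.40 ✗.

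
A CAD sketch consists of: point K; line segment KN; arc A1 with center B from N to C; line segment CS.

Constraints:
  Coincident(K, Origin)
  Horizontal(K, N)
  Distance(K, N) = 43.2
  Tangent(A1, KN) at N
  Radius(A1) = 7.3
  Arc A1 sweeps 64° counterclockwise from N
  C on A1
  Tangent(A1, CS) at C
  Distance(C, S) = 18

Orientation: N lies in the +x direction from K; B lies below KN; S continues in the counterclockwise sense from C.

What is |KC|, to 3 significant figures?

36.9

A1 meets KN tangentially, so BN is at right angles to KN, so B = N + (0, -7.3) = (43.2, -7.30). On A1, N sits at bearing 90° from B; a 64° counterclockwise sweep puts C at bearing 154°, so C = B + 7.3·(cos 154°, sin 154°) = (36.6, -4.10). Then |KC| = |C − K| = 36.9.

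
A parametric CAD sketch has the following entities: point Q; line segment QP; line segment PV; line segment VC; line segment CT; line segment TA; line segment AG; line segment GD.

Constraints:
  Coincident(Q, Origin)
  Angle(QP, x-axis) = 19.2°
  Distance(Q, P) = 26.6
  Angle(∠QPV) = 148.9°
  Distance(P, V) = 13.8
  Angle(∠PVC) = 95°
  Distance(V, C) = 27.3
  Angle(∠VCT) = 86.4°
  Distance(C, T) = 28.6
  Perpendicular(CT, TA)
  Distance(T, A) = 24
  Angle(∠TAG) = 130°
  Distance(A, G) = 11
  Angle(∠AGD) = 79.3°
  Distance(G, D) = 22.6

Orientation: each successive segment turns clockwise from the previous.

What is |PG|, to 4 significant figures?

5.823

Q is at the origin; QP runs at 19.2° with length 26.6, so P = (25.12, 8.748). ∠QPV = 148.9° gives PV at -11.90° from the x-axis; with |PV| = 13.8, V = (38.62, 5.902). ∠PVC = 95.0° gives VC at -96.90° from the x-axis; with |VC| = 27.3, C = (35.34, -21.20). ∠VCT = 86.4° gives CT at 169.5° from the x-axis; with |CT| = 28.6, T = (7.223, -15.99). CT ⟂ TA, so TA runs at 79.50°; with |TA| = 24.0, A = (11.60, 7.610). ∠TAG = 130.0° gives AG at 29.50° from the x-axis; with |AG| = 11.0, G = (21.17, 13.03). Then |PG| = |G − P| = 5.823.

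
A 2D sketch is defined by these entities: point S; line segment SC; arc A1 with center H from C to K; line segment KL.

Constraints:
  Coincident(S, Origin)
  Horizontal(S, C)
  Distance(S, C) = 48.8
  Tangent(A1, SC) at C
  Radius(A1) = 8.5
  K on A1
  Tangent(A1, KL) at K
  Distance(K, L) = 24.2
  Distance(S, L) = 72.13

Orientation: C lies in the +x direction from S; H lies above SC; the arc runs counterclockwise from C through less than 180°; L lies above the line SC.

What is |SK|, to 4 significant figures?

56.63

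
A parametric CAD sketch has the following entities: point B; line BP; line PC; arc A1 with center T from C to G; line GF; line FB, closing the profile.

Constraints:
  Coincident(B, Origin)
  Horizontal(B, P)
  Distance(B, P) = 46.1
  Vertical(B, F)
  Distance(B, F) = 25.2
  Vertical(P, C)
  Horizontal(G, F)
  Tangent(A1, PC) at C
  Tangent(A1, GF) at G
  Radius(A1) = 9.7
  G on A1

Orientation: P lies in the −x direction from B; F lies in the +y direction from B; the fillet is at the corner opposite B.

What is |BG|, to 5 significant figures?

44.272

The virtual corner opposite B is at (-46.100, 25.200). Since A1 is tangent to PC there, TC ⟂ PC and tangency of A1 to GF means the radius TG is perpendicular to GF, with radius 9.7, so the center T sits 9.7 in from both sides at T = (-36.400, 15.500). That places the tangent points at C = (-46.100, 15.500) on PC and G = (-36.400, 25.200) on GF. Then |BG| = |G − B| = 44.272.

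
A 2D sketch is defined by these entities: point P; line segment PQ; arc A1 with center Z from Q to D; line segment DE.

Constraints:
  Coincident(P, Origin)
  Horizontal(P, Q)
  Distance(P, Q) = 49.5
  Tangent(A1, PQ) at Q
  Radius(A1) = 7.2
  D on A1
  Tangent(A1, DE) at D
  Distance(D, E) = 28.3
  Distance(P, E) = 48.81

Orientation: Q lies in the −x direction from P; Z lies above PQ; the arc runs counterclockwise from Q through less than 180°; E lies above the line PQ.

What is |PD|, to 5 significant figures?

42.855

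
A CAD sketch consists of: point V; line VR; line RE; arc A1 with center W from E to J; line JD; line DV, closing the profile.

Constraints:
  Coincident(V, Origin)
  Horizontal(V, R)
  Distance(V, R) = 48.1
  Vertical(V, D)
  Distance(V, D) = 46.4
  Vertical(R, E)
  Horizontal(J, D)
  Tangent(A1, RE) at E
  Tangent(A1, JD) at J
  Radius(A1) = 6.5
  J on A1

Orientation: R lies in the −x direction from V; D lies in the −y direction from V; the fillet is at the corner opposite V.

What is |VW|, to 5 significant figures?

57.642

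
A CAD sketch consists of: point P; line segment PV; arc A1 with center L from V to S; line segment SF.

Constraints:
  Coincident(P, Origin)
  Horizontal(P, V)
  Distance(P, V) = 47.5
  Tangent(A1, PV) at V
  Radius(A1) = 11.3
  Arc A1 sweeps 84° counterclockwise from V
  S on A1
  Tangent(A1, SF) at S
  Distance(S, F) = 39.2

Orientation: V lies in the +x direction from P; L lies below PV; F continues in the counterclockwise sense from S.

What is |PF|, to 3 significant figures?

58.7

P is at the origin; PV is horizontal with |PV| = 47.5 and V on the +x side, so V = (47.5, 0.00). Tangency of A1 to PV means the radius LV is perpendicular to PV, so L = V + (0, -11.3) = (47.5, -11.3). On A1, V sits at bearing 90° from L; an 84° counterclockwise sweep puts S at bearing 174°, so S = L + 11.3·(cos 174°, sin 174°) = (36.3, -10.1). A1 meets SF tangentially, so LS is at right angles to SF, so SF runs along (−sin 174°, cos 174°); with |SF| = 39.2, F = (32.2, -49.1). Then |PF| = |F − P| = 58.7.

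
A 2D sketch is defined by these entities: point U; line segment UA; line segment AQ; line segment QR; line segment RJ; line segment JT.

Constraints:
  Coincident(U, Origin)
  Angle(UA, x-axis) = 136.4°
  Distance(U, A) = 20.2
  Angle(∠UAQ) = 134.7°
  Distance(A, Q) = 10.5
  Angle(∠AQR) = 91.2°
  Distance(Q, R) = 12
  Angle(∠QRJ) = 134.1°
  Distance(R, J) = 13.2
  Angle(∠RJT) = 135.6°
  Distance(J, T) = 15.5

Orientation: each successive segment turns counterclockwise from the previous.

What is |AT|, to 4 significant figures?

25.78

∠QRJ = 134.1° gives RJ at -43.60° from the x-axis; with |RJ| = 13.2, J = (-15.46, -7.484). ∠RJT = 135.6° gives JT at 0.8000° from the x-axis; with |JT| = 15.5, T = (0.03863, -7.267). Then |AT| = |T − A| = 25.78.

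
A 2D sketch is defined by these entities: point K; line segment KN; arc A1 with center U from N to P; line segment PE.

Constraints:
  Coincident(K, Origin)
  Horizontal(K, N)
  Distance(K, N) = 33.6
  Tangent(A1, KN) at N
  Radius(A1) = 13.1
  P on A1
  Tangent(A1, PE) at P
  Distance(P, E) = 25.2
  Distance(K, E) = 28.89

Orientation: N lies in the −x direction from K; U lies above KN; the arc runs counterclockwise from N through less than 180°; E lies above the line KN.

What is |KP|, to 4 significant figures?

23.33

K is at the origin; K and N share the same y with |KN| = 33.6 and N on the −x side, so N = (-33.60, 0.000). A1 meets KN tangentially, so UN is at right angles to KN, so U = N + (0, 13.1) = (-33.60, 13.10). Since UP ⟂ PE (tangency), |UE| = √(13.1² + 25.2²) = 28.40 regardless of where P sits on A1. So E lies on both circle(K, 28.89) and circle(U, 28.40); the above-KN intersection is E = (-9.077, 27.43). P is the foot of the tangent from E: P = (-22.52, 6.112).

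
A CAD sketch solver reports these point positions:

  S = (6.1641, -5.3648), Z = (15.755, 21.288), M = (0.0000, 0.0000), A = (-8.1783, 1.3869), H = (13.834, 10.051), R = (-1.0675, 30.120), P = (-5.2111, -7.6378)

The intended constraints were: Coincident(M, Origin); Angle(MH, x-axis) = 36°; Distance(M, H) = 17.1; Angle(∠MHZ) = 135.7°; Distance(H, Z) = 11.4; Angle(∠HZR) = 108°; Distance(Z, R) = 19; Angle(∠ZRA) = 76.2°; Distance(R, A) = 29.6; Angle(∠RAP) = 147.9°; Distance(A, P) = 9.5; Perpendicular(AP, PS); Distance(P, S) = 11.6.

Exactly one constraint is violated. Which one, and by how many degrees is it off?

Perpendicular(AP, PS) — off by 6.90°.

M = (0.00, 0.00) ✓; MH at 36.00° ✓; |MH| = 17.10 ✓; ∠MHZ = 135.7° ✓; |HZ| = 11.40 ✓; ∠HZR = 108.0° ✓; |ZR| = 19.00 ✓; ∠ZRA = 76.20° ✓; |RA| = 29.60 ✓; ∠RAP = 147.9° ✓; |AP| = 9.500 ✓; ∠(AP, PS) = 83.10° ✗; |PS| = 11.60 ✓.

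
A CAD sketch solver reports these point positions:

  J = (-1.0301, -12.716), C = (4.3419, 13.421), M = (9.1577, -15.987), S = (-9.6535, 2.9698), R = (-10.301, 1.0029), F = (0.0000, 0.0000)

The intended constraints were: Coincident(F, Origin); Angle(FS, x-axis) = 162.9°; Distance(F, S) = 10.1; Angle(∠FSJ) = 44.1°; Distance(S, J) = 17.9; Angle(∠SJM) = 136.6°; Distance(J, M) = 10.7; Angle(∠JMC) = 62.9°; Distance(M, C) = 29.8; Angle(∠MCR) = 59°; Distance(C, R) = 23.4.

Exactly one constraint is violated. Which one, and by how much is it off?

Distance(C, R) = 23.4 — off by 4.20.

F = (0.00, 0.00) ✓; FS at 162.9° ✓; |FS| = 10.10 ✓; ∠FSJ = 44.10° ✓; |SJ| = 17.90 ✓; ∠SJM = 136.6° ✓; |JM| = 10.70 ✓; ∠JMC = 62.90° ✓; |MC| = 29.80 ✓; ∠MCR = 59.00° ✓; |CR| = 19.20 ✗.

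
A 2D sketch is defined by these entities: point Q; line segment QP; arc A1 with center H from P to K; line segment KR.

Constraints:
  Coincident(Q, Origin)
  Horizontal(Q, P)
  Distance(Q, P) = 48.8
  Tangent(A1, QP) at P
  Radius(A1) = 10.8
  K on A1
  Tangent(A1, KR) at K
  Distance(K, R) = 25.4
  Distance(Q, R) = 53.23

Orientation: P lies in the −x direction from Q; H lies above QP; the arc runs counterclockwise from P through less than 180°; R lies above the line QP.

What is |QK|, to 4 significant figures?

39.60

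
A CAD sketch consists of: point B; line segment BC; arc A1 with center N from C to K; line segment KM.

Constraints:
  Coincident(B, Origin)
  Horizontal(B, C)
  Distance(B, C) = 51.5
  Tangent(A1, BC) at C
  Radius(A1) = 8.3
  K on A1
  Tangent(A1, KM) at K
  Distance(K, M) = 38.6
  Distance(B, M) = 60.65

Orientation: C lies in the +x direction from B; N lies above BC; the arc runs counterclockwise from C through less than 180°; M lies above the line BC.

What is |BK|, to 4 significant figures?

60.01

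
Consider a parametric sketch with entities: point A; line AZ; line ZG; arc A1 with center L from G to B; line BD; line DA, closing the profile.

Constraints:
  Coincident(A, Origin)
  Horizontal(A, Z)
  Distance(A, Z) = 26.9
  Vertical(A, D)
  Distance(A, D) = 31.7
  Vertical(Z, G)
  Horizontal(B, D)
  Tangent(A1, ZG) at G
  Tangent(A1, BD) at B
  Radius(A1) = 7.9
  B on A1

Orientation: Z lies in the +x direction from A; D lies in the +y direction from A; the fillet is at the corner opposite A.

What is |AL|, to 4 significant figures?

30.45

A is at the origin; A and Z share the same y with |AZ| = 26.9 and Z on the +x side, so Z = (26.90, 0.000). A and D share the same x with |AD| = 31.7 and D on the +y side, so D = (0.000, 31.70). The virtual corner opposite A is at (26.90, 31.70). A1 meets ZG tangentially, so LG is at right angles to ZG and the tangent condition forces LB to be normal to BD, with radius 7.9, so the center L sits 7.9 in from both sides at L = (19.00, 23.80). Then |AL| = |L − A| = 30.45.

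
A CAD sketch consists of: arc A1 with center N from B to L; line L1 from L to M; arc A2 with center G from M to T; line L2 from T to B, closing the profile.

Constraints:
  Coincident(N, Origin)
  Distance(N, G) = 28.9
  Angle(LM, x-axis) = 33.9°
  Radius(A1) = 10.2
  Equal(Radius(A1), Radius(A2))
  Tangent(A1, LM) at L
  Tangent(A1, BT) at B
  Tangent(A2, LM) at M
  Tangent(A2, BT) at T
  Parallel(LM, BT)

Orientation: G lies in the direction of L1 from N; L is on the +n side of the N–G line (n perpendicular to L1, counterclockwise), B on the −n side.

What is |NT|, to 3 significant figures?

30.6

The slot axis is L1's direction at 33.9°, so u = (cos 33.9°, sin 33.9°) = (0.830, 0.558) and n = (−sin 33.9°, cos 33.9°) = (-0.558, 0.830). N is at the origin and G lies 28.9 along u from N, so G = 28.9·u = (24.0, 16.1). Tangency of A1 to both parallel lines with radius 10.2 puts L and B at N ± 10.2·n: L = (-5.69, 8.47), B = (5.69, -8.47). Equal radii place M and T the same way about G: M = G + 10.2·n = (18.3, 24.6), T = G − 10.2·n = (29.7, 7.65). Then |NT| = |T − N| = 30.6.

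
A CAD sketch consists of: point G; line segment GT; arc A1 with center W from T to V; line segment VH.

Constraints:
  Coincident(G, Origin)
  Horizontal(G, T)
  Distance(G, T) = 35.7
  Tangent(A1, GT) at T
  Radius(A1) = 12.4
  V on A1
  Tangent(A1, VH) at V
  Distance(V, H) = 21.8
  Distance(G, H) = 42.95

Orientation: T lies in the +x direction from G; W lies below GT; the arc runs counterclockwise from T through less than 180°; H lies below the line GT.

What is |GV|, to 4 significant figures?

26.84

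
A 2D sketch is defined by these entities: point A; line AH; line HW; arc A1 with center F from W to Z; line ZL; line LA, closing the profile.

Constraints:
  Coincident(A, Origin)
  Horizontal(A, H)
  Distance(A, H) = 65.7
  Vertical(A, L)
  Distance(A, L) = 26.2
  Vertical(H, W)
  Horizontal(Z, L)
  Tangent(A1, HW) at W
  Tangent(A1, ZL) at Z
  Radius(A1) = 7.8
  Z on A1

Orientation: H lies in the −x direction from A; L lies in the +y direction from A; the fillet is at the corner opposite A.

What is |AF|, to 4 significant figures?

60.75

A and L share the same x with |AL| = 26.2 and L on the +y side, so L = (0.000, 26.20). The virtual corner opposite A is at (-65.70, 26.20). A1 meets HW tangentially, so FW is at right angles to HW and the tangent condition forces FZ to be normal to ZL, with radius 7.8, so the center F sits 7.8 in from both sides at F = (-57.90, 18.40). Then |AF| = |F − A| = 60.75.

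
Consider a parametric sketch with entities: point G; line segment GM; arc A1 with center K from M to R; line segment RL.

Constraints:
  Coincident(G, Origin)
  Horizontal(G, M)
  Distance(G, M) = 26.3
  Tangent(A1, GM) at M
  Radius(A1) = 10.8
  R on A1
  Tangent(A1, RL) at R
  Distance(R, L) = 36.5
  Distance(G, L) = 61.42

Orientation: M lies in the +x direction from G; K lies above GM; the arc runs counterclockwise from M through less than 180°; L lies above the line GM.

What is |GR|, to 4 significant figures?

38.31

Checks: |KM| = 10.80 ✓; |KR| = 10.80 ✓; ∠(KR, RL) = 90.00° ✓; |RL| = 36.50 ✓; |GL| = 61.42 ✓.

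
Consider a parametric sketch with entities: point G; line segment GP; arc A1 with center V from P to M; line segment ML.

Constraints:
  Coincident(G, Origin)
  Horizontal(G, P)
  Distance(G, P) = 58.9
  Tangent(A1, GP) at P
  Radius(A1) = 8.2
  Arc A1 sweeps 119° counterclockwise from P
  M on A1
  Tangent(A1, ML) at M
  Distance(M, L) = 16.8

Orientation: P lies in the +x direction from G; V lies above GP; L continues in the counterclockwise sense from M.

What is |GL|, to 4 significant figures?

63.86

G is at the origin; G and P share the same y with |GP| = 58.9 and P on the +x side, so P = (58.90, 0.000). Since A1 is tangent to GP there, VP ⟂ GP, so V = P + (0, 8.2) = (58.90, 8.200). On A1, P sits at bearing -90° from V; a 119° counterclockwise sweep puts M at bearing 29°, so M = V + 8.2·(cos 29°, sin 29°) = (66.07, 12.18). A1 meets ML tangentially, so VM is at right angles to ML, so ML runs along (−sin 29°, cos 29°); with |ML| = 16.8, L = (57.93, 26.87). Then |GL| = |L − G| = 63.86.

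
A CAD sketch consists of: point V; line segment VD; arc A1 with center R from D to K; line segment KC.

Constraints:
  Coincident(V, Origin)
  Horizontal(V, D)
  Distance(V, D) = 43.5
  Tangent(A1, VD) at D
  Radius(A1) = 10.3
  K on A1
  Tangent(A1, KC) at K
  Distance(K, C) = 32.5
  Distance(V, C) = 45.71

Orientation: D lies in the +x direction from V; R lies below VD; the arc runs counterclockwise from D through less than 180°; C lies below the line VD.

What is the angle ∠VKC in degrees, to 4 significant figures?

86.11°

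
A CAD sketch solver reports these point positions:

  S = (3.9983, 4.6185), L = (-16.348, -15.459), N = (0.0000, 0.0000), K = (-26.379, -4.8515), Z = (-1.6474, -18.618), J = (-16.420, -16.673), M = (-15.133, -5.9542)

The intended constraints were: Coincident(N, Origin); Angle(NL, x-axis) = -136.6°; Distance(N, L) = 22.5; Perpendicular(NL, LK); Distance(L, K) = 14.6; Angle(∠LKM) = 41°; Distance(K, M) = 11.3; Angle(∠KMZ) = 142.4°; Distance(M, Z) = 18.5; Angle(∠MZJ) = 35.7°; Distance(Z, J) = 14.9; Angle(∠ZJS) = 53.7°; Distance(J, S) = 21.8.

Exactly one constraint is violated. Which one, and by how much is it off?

Distance(J, S) = 21.8 — off by 7.70.

N = (0.00, 0.00) ✓; NL at -136.6° ✓; |NL| = 22.50 ✓; ∠(NL, LK) = 90.00° ✓; |LK| = 14.60 ✓; ∠LKM = 41.00° ✓; |KM| = 11.30 ✓; ∠KMZ = 142.4° ✓; |MZ| = 18.50 ✓; ∠MZJ = 35.70° ✓; |ZJ| = 14.90 ✓; ∠ZJS = 53.70° ✓; |JS| = 29.50 ✗.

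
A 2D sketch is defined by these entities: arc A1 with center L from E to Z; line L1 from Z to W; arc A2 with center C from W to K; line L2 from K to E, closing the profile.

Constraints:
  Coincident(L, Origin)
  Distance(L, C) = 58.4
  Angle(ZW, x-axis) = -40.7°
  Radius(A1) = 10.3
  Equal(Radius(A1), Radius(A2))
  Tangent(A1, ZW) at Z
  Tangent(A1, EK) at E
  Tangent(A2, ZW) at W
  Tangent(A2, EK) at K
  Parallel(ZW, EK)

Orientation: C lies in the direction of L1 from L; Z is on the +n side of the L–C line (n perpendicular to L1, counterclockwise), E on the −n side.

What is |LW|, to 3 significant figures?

59.3

The slot axis is L1's direction at -40.7°, so u = (cos -40.7°, sin -40.7°) = (0.758, -0.652) and n = (−sin -40.7°, cos -40.7°) = (0.652, 0.758). L is at the origin and C lies 58.4 along u from L, so C = 58.4·u = (44.3, -38.1). Tangency of A1 to both parallel lines with radius 10.3 puts Z and E at L ± 10.3·n: Z = (6.72, 7.81), E = (-6.72, -7.81). Equal radii place W and K the same way about C: W = C + 10.3·n = (51.0, -30.3), K = C − 10.3·n = (37.6, -45.9). Then |LW| = |W − L| = 59.3.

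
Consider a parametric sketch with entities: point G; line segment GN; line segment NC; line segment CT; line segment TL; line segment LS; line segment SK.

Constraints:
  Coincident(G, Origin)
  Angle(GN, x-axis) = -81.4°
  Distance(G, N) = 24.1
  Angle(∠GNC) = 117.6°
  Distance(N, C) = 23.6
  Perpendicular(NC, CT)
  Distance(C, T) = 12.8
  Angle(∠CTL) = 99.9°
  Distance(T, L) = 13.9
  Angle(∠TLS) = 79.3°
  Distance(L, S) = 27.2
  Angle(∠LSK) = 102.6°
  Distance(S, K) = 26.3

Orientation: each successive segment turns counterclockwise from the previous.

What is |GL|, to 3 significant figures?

22.0

G is at the origin; GN runs at -81.4° with length 24.1, so N = (3.60, -23.8). ∠GNC = 117.6° gives NC at -19.0° from the x-axis; with |NC| = 23.6, C = (25.9, -31.5). The perpendicularity gives CT at right angles to NC, so CT runs at 71.0°; with |CT| = 12.8, T = (30.1, -19.4). ∠CTL = 99.9° gives TL at 151° from the x-axis; with |TL| = 13.9, L = (17.9, -12.7). Then |GL| = |L − G| = 22.0.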